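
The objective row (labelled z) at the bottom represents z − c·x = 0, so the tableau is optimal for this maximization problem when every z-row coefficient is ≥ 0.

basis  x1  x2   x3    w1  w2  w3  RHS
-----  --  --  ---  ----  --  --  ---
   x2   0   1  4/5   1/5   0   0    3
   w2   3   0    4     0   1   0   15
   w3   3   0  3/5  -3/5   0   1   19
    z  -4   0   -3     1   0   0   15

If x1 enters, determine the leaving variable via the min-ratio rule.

Column x1 entries and ratios — x2: 0 ≤ 0, skip; w2: 15/3 = 5; w3: 19/3 = 19/3.
Smallest ratio is 5 in the row of w2, so w2 leaves.

w2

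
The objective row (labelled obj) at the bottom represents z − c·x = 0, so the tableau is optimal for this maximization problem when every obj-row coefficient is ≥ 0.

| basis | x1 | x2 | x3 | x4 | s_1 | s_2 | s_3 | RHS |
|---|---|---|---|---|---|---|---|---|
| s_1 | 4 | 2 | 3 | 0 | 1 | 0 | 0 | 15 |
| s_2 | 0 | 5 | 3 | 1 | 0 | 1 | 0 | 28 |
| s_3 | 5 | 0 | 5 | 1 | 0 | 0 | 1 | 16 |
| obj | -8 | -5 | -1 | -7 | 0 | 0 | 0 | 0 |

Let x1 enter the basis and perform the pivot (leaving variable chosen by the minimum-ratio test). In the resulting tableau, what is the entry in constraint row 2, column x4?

Ratio test on column x1 — row 1: 15/4 = 15/4; row 2: entry 0 ≤ 0; row 3: 16/5 = 16/5. Minimum is 16/5 at row 3 (s_3 leaves); pivot element 5.
Divide row 3 by 5; eliminate column x1 from the other rows.
Row 2 update in column x4: 1 − 0·(1/5) = 1.

1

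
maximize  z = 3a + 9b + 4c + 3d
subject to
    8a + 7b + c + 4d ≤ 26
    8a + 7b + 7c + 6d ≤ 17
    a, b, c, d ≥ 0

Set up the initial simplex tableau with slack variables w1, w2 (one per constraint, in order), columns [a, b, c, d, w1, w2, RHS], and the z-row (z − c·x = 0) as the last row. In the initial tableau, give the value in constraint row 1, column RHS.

26

The RHS of constraint 1 is b_1 = 26.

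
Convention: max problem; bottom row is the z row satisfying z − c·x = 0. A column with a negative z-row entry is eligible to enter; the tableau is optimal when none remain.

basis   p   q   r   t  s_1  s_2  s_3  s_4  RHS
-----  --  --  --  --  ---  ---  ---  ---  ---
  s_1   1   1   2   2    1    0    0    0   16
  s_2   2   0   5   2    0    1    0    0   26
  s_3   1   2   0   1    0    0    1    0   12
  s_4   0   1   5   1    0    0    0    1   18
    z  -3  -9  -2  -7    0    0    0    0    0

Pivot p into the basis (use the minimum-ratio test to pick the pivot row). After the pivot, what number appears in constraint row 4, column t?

Ratio test on column p — row 1: 16/1 = 16; row 2: 26/2 = 13; row 3: 12/1 = 12; row 4: entry 0 ≤ 0. Minimum is 12 at row 3 (s_3 leaves); pivot element 1.
Divide row 3 by 1; eliminate column p from the other rows.
Row 4 update in column t: 1 − 0·1 = 1.

1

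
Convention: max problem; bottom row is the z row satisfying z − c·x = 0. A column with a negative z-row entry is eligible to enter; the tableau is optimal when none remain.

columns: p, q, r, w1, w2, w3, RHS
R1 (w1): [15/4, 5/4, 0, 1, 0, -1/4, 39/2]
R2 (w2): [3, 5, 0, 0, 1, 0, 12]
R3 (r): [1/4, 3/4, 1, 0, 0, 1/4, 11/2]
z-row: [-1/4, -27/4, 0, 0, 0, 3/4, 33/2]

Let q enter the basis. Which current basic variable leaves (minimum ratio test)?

w2

Column q entries and ratios — w1: (39/2)/(5/4) = 78/5; w2: 12/5 = 12/5; r: (11/2)/(3/4) = 22/3.
Smallest ratio is 12/5 in the row of w2, so w2 leaves.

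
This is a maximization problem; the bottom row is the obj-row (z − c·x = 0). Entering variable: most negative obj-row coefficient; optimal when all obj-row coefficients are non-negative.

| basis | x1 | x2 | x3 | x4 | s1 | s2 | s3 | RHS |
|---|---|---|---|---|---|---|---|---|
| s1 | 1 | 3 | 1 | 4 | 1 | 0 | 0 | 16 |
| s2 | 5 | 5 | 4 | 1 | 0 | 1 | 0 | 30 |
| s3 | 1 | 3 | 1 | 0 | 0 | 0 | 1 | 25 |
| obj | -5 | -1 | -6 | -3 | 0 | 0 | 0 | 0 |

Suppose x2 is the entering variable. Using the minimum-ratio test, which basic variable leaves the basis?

Column x2 entries and ratios — s1: 16/3 = 16/3; s2: 30/5 = 6; s3: 25/3 = 25/3.
Smallest ratio is 16/3 in the row of s1, so s1 leaves.

s1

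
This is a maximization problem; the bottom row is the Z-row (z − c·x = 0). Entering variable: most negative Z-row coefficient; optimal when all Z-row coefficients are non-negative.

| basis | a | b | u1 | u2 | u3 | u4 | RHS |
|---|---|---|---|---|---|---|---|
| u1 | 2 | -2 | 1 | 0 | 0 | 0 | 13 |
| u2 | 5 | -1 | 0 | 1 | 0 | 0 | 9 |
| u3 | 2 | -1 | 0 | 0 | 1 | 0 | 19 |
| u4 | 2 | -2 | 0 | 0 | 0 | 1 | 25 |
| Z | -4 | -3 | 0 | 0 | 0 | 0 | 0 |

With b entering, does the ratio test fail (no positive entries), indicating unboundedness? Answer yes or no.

yes

Every constraint-row entry in column b is ≤ 0, so increasing b is unbounded.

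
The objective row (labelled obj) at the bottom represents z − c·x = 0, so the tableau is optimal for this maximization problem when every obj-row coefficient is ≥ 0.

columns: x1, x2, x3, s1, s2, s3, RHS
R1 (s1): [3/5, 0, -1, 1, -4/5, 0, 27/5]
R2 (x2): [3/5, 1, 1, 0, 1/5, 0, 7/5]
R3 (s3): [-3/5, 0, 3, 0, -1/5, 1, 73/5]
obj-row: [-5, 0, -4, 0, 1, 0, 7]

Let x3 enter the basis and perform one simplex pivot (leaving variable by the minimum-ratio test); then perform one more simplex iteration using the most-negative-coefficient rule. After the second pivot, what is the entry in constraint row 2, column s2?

1/3

Ratio test on column x3 — row 1: entry -1 ≤ 0; row 2: (7/5)/1 = 7/5; row 3: (73/5)/3 = 73/15. Minimum is 7/5 at row 2 (x2 leaves); pivot element 1.
Divide row 2 by 1; eliminate column x3 from the other rows.
Second iteration: most negative obj-row entry is -13/5 in column x1, so x1 enters.
Ratio test on column x1 — row 1: (34/5)/(6/5) = 17/3; row 2: (7/5)/(3/5) = 7/3; row 3: entry -12/5 ≤ 0. Minimum is 7/3 at row 2 (x3 leaves); pivot element 3/5.
Divide row 2 by 3/5; eliminate column x1 from the other rows.
After both pivots, the entry at constraint row 2, column s2 is 1/3.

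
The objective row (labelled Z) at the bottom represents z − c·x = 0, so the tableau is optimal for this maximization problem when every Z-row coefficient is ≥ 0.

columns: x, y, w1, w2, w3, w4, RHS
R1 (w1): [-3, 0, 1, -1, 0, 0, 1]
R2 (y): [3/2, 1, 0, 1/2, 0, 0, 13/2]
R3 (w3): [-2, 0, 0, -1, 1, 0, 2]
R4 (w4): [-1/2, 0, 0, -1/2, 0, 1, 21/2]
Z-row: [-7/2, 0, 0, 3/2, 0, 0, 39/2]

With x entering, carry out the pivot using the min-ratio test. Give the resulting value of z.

Ratio test on column x — row 1: entry -3 ≤ 0; row 2: (13/2)/(3/2) = 13/3; row 3: entry -2 ≤ 0; row 4: entry -1/2 ≤ 0. Minimum is 13/3 at row 2 (y leaves); pivot element 3/2.
Pivot on row 2; the Z-row RHS becomes 39/2 − (-7/2)·(13/3) = 104/3.

104/3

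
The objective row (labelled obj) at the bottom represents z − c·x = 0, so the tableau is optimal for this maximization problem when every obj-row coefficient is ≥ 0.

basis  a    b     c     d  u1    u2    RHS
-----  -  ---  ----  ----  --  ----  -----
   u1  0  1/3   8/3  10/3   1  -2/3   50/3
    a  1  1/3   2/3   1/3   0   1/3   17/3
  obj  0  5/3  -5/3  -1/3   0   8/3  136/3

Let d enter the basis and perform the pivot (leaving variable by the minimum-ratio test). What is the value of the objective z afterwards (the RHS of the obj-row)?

Ratio test on column d — row 1: (50/3)/(10/3) = 5; row 2: (17/3)/(1/3) = 17. Minimum is 5 at row 1 (u1 leaves); pivot element 10/3.
Pivot on row 1; the obj-row RHS becomes 136/3 − (-1/3)·5 = 47.

47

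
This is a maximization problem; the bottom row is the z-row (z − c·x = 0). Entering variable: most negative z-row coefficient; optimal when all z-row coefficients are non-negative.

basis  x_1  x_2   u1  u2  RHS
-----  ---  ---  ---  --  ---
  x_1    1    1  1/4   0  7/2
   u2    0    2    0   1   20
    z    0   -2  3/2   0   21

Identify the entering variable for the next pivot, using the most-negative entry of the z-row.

Negative z-row entries: x_2: -2.
The most negative is -2 in column x_2, so x_2 enters.

x_2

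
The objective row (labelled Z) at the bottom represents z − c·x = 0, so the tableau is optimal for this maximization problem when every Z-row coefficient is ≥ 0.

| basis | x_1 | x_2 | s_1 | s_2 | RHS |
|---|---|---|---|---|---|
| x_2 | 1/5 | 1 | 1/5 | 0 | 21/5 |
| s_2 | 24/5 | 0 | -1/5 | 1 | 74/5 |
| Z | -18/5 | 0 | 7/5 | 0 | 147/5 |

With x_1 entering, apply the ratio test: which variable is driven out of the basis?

s_2

Column x_1 entries and ratios — x_2: (21/5)/(1/5) = 21; s_2: (74/5)/(24/5) = 37/12.
Smallest ratio is 37/12 in the row of s_2, so s_2 leaves.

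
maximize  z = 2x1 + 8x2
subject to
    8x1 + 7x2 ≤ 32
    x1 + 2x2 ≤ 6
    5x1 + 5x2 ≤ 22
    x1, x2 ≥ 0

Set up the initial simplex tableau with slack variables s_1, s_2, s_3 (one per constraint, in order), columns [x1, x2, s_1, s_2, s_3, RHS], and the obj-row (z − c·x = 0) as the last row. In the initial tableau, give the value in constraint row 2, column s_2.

1

Slack s_2 belongs to constraint 2; its column is the unit vector e_2, so the entry in row 2 is 1.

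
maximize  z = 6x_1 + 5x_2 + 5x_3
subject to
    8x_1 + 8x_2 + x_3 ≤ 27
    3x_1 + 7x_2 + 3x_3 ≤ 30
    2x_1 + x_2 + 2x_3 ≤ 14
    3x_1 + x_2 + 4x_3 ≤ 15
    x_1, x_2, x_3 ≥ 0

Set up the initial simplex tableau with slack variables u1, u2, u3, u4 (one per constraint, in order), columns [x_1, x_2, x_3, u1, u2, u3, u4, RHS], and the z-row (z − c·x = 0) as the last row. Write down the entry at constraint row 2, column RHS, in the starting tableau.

30

The RHS of constraint 2 is b_2 = 30.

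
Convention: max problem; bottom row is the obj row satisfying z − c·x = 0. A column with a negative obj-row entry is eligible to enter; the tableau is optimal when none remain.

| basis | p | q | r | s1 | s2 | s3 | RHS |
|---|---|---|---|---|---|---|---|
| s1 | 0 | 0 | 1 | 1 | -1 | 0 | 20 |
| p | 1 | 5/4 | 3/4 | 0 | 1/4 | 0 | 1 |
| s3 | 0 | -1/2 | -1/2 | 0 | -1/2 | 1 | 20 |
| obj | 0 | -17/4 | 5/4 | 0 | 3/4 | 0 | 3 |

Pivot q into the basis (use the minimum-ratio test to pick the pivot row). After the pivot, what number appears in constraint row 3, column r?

-1/5

Ratio test on column q — row 1: entry 0 ≤ 0; row 2: 1/(5/4) = 4/5; row 3: entry -1/2 ≤ 0. Minimum is 4/5 at row 2 (p leaves); pivot element 5/4.
Divide row 2 by 5/4; eliminate column q from the other rows.
Row 3 update in column r: -1/2 − (-1/2)·(3/5) = -1/5.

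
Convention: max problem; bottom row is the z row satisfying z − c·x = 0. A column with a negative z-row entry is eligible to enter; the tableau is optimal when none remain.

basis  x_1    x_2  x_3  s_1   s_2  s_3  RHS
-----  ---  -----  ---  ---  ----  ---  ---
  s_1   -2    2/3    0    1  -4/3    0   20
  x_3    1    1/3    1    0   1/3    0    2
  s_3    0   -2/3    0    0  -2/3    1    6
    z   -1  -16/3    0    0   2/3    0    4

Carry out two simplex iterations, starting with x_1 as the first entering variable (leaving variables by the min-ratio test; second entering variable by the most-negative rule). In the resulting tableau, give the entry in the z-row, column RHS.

36

Ratio test on column x_1 — row 1: entry -2 ≤ 0; row 2: 2/1 = 2; row 3: entry 0 ≤ 0. Minimum is 2 at row 2 (x_3 leaves); pivot element 1.
Divide row 2 by 1; eliminate column x_1 from the other rows.
Second iteration: most negative z-row entry is -5 in column x_2, so x_2 enters.
Ratio test on column x_2 — row 1: 24/(4/3) = 18; row 2: 2/(1/3) = 6; row 3: entry -2/3 ≤ 0. Minimum is 6 at row 2 (x_1 leaves); pivot element 1/3.
Divide row 2 by 1/3; eliminate column x_2 from the other rows.
After both pivots, the entry at the z-row, column RHS is 36.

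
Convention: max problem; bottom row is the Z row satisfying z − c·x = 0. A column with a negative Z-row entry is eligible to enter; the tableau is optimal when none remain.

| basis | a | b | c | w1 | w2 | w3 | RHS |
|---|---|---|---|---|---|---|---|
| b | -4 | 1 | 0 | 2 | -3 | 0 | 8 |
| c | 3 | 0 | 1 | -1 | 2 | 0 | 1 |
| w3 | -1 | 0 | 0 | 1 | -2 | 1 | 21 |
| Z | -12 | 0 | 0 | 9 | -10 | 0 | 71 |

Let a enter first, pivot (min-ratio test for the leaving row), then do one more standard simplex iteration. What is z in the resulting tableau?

Ratio test on column a — row 1: entry -4 ≤ 0; row 2: 1/3 = 1/3; row 3: entry -1 ≤ 0. Minimum is 1/3 at row 2 (c leaves); pivot element 3.
Pivot on row 2; the Z-row RHS becomes 71 − (-12)·(1/3) = 75.
Next entering variable (most negative Z-row entry -2): w2.
Ratio test on column w2 — row 1: entry -1/3 ≤ 0; row 2: (1/3)/(2/3) = 1/2; row 3: entry -4/3 ≤ 0. Minimum is 1/2 at row 2 (a leaves); pivot element 2/3.
After the second pivot the Z-row RHS is 75 − (-2)·(1/2) = 76.

76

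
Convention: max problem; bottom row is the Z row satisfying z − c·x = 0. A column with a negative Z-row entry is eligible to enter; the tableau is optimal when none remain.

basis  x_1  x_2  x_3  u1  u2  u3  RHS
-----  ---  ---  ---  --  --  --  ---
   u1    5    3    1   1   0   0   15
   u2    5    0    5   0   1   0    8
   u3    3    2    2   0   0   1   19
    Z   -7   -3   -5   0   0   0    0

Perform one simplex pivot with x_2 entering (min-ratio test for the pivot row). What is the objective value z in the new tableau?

Ratio test on column x_2 — row 1: 15/3 = 5; row 2: entry 0 ≤ 0; row 3: 19/2 = 19/2. Minimum is 5 at row 1 (u1 leaves); pivot element 3.
Pivot on row 1; the Z-row RHS becomes 0 − (-3)·5 = 15.

15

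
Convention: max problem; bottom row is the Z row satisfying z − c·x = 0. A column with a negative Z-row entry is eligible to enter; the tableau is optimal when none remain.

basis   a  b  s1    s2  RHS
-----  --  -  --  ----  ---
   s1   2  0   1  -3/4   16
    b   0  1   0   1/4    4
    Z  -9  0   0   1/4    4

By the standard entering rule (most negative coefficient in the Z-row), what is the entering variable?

Negative Z-row entries: a: -9.
The most negative is -9 in column a, so a enters.

a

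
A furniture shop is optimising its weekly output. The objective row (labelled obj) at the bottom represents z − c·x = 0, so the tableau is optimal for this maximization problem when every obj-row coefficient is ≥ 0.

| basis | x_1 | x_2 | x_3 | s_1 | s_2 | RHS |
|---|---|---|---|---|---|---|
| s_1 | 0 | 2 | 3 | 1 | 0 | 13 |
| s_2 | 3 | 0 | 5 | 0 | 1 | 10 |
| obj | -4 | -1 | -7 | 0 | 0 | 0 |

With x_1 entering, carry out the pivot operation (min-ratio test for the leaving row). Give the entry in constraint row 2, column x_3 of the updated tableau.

5/3

Ratio test on column x_1 — row 1: entry 0 ≤ 0; row 2: 10/3 = 10/3. Minimum is 10/3 at row 2 (s_2 leaves); pivot element 3.
Divide row 2 by 3; eliminate column x_1 from the other rows.
In the new row 2, the x_3 entry is the old entry divided by the pivot: 5/3 = 5/3.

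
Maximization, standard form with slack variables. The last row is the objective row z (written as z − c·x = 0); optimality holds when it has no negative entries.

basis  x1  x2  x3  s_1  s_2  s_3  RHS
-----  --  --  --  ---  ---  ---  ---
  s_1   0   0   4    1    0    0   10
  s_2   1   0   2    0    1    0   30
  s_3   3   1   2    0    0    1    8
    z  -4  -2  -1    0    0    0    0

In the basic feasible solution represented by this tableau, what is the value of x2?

0

x2 is not in the basis, so in the current basic feasible solution x2 = 0.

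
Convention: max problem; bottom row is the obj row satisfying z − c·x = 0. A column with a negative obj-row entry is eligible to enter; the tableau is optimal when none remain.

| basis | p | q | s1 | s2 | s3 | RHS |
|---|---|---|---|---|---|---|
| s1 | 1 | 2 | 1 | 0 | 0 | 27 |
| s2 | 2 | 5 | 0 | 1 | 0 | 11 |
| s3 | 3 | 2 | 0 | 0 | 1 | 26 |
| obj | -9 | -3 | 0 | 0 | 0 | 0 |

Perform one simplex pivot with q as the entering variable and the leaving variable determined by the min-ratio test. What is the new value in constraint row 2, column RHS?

Ratio test on column q — row 1: 27/2 = 27/2; row 2: 11/5 = 11/5; row 3: 26/2 = 13. Minimum is 11/5 at row 2 (s2 leaves); pivot element 5.
Divide row 2 by 5; eliminate column q from the other rows.
In the new row 2, the RHS entry is the old entry divided by the pivot: 11/5 = 11/5.

11/5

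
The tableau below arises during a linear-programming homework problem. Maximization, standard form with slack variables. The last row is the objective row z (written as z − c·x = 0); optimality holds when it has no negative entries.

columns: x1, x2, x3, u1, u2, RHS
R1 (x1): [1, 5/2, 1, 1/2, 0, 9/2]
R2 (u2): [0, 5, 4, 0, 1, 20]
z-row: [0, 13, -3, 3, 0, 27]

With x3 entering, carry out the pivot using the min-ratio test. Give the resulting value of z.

81/2

Ratio test on column x3 — row 1: (9/2)/1 = 9/2; row 2: 20/4 = 5. Minimum is 9/2 at row 1 (x1 leaves); pivot element 1.
Pivot on row 1; the z-row RHS becomes 27 − (-3)·(9/2) = 81/2.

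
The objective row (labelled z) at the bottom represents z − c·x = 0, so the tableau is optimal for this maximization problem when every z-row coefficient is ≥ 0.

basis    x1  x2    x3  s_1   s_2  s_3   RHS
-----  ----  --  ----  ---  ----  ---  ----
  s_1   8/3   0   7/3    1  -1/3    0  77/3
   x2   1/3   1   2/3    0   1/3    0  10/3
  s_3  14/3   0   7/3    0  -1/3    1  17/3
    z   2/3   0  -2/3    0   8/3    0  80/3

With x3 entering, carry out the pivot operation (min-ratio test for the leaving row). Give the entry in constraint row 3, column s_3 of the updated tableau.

3/7

Ratio test on column x3 — row 1: (77/3)/(7/3) = 11; row 2: (10/3)/(2/3) = 5; row 3: (17/3)/(7/3) = 17/7. Minimum is 17/7 at row 3 (s_3 leaves); pivot element 7/3.
Divide row 3 by 7/3; eliminate column x3 from the other rows.
In the new row 3, the s_3 entry is the old entry divided by the pivot: 1/(7/3) = 3/7.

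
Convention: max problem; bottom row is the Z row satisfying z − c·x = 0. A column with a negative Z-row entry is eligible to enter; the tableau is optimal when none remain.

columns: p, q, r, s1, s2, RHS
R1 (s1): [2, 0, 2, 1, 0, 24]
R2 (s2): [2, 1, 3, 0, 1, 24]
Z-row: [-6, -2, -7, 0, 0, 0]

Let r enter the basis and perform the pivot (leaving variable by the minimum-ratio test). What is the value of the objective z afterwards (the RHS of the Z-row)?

56

Ratio test on column r — row 1: 24/2 = 12; row 2: 24/3 = 8. Minimum is 8 at row 2 (s2 leaves); pivot element 3.
Pivot on row 2; the Z-row RHS becomes 0 − (-7)·8 = 56.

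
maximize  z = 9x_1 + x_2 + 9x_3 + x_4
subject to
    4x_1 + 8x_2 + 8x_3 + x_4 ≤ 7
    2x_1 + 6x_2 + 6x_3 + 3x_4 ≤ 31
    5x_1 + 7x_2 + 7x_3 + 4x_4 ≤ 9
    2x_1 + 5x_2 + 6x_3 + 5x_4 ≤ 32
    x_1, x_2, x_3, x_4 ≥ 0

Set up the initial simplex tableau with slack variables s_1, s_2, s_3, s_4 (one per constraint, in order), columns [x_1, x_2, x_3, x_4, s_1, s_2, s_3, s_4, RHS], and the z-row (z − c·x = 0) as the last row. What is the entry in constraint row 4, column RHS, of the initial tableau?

32

The RHS of constraint 4 is b_4 = 32.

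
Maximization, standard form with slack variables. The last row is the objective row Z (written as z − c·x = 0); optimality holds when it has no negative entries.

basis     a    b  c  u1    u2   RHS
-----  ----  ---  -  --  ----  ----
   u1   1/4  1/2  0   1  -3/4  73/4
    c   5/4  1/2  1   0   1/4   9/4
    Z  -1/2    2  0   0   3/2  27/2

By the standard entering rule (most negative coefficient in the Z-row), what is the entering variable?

a

Negative Z-row entries: a: -1/2.
The most negative is -1/2 in column a, so a enters.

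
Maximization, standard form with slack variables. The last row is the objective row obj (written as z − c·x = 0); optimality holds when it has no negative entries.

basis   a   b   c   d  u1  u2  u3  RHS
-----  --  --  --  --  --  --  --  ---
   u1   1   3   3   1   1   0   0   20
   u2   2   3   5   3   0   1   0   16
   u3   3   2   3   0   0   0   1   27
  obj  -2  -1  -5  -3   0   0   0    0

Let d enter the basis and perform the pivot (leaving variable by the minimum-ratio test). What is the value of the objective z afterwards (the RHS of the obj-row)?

Ratio test on column d — row 1: 20/1 = 20; row 2: 16/3 = 16/3; row 3: entry 0 ≤ 0. Minimum is 16/3 at row 2 (u2 leaves); pivot element 3.
Pivot on row 2; the obj-row RHS becomes 0 − (-3)·(16/3) = 16.

16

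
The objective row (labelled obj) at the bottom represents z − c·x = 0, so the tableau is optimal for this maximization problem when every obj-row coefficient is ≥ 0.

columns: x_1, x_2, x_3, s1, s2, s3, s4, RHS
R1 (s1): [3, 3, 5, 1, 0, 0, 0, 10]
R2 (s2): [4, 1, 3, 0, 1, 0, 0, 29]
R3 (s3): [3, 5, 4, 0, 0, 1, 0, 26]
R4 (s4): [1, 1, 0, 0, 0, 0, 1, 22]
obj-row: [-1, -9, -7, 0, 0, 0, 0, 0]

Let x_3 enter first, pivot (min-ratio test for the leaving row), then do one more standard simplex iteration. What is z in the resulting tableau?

Ratio test on column x_3 — row 1: 10/5 = 2; row 2: 29/3 = 29/3; row 3: 26/4 = 13/2; row 4: entry 0 ≤ 0. Minimum is 2 at row 1 (s1 leaves); pivot element 5.
Pivot on row 1; the obj-row RHS becomes 0 − (-7)·2 = 14.
Next entering variable (most negative obj-row entry -24/5): x_2.
Ratio test on column x_2 — row 1: 2/(3/5) = 10/3; row 2: entry -4/5 ≤ 0; row 3: 18/(13/5) = 90/13; row 4: 22/1 = 22. Minimum is 10/3 at row 1 (x_3 leaves); pivot element 3/5.
After the second pivot the obj-row RHS is 14 − (-24/5)·(10/3) = 30.

30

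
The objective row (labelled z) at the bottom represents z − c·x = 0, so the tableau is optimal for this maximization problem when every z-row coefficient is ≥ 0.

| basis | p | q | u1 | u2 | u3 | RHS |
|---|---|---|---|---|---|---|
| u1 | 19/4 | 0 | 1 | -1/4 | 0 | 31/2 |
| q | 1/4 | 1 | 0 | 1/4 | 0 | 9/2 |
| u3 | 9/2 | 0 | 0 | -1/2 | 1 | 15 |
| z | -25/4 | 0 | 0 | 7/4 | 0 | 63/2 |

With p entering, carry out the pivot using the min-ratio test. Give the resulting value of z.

Ratio test on column p — row 1: (31/2)/(19/4) = 62/19; row 2: (9/2)/(1/4) = 18; row 3: 15/(9/2) = 10/3. Minimum is 62/19 at row 1 (u1 leaves); pivot element 19/4.
Pivot on row 1; the z-row RHS becomes 63/2 − (-25/4)·(62/19) = 986/19.

986/19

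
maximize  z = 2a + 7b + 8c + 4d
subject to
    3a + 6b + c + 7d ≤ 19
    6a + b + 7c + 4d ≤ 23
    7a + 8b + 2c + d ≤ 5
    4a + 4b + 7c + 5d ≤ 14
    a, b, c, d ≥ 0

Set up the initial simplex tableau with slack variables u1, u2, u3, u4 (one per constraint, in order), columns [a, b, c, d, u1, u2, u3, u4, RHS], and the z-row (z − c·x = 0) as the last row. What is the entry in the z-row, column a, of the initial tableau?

-2

The z-row carries the negated objective coefficients: the a entry is -2.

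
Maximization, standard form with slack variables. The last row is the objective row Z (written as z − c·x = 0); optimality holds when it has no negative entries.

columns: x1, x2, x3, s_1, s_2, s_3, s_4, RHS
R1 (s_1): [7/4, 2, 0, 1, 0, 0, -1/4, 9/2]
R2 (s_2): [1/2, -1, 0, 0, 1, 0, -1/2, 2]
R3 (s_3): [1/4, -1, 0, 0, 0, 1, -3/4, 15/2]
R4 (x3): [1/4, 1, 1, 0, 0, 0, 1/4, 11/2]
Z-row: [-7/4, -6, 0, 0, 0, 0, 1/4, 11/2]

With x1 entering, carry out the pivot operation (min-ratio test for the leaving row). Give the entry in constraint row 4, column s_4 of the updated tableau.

Ratio test on column x1 — row 1: (9/2)/(7/4) = 18/7; row 2: 2/(1/2) = 4; row 3: (15/2)/(1/4) = 30; row 4: (11/2)/(1/4) = 22. Minimum is 18/7 at row 1 (s_1 leaves); pivot element 7/4.
Divide row 1 by 7/4; eliminate column x1 from the other rows.
Row 4 update in column s_4: 1/4 − (1/4)·(-1/7) = 2/7.

2/7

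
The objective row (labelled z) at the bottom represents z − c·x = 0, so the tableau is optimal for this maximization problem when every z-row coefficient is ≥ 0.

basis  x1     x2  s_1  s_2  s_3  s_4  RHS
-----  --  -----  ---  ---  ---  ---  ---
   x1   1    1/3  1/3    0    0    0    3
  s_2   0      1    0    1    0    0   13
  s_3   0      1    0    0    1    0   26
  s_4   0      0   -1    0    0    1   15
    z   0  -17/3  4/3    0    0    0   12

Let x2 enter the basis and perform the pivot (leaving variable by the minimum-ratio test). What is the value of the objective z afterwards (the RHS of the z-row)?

63

Ratio test on column x2 — row 1: 3/(1/3) = 9; row 2: 13/1 = 13; row 3: 26/1 = 26; row 4: entry 0 ≤ 0. Minimum is 9 at row 1 (x1 leaves); pivot element 1/3.
Pivot on row 1; the z-row RHS becomes 12 − (-17/3)·9 = 63.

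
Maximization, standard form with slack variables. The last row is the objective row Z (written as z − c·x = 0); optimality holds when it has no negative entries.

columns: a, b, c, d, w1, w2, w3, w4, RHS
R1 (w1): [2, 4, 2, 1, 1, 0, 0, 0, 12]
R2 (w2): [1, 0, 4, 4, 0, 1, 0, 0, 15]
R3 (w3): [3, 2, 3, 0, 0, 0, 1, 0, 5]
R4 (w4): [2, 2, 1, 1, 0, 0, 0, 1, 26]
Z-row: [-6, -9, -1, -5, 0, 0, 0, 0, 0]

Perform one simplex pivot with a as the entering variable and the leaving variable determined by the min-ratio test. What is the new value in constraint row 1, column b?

Ratio test on column a — row 1: 12/2 = 6; row 2: 15/1 = 15; row 3: 5/3 = 5/3; row 4: 26/2 = 13. Minimum is 5/3 at row 3 (w3 leaves); pivot element 3.
Divide row 3 by 3; eliminate column a from the other rows.
Row 1 update in column b: 4 − 2·(2/3) = 8/3.

8/3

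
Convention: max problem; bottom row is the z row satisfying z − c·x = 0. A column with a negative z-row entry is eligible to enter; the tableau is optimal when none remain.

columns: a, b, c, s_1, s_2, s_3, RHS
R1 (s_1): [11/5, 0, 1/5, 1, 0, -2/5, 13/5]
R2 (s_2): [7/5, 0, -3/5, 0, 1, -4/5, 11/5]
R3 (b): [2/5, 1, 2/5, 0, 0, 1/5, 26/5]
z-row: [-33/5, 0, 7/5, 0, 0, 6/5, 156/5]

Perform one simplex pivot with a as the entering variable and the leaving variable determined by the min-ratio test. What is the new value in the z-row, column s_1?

Ratio test on column a — row 1: (13/5)/(11/5) = 13/11; row 2: (11/5)/(7/5) = 11/7; row 3: (26/5)/(2/5) = 13. Minimum is 13/11 at row 1 (s_1 leaves); pivot element 11/5.
Divide row 1 by 11/5; eliminate column a from the other rows.
z-row update in column s_1: 0 − (-33/5)·(5/11) = 3.

3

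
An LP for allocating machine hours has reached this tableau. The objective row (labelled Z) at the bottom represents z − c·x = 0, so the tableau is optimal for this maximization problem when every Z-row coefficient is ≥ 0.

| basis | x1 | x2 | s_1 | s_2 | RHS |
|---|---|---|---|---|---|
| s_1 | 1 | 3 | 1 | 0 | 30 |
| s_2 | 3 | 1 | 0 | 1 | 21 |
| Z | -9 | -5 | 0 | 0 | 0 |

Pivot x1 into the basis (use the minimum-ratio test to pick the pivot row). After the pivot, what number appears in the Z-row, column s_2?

Ratio test on column x1 — row 1: 30/1 = 30; row 2: 21/3 = 7. Minimum is 7 at row 2 (s_2 leaves); pivot element 3.
Divide row 2 by 3; eliminate column x1 from the other rows.
Z-row update in column s_2: 0 − (-9)·(1/3) = 3.

3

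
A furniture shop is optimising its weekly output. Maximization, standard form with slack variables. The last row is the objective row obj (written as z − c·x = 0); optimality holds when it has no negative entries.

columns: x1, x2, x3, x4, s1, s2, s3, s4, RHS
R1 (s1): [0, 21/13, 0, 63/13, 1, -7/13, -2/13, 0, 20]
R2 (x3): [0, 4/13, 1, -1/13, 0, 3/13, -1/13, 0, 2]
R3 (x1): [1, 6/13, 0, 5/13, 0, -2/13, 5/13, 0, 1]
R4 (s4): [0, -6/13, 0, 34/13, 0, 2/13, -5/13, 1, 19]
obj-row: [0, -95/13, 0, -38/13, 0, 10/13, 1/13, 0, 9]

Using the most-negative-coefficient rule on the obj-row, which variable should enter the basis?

Negative obj-row entries: x2: -95/13, x4: -38/13.
The most negative is -95/13 in column x2, so x2 enters.

x2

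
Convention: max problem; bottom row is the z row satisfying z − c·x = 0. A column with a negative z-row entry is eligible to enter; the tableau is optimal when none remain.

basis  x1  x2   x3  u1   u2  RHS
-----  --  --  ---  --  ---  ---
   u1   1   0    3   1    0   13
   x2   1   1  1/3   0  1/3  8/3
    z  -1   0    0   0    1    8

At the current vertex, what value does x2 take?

x2 is basic (row 2); its value is the RHS of that row, 8/3.

8/3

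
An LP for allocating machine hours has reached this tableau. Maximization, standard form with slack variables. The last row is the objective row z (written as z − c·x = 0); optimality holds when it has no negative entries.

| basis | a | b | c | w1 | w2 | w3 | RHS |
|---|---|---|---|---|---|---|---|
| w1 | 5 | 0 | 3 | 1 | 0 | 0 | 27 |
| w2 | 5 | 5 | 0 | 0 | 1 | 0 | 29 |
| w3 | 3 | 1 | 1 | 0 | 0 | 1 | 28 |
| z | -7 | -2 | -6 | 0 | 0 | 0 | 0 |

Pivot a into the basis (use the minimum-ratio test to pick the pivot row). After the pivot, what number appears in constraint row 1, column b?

0

Ratio test on column a — row 1: 27/5 = 27/5; row 2: 29/5 = 29/5; row 3: 28/3 = 28/3. Minimum is 27/5 at row 1 (w1 leaves); pivot element 5.
Divide row 1 by 5; eliminate column a from the other rows.
In the new row 1, the b entry is the old entry divided by the pivot: 0/5 = 0.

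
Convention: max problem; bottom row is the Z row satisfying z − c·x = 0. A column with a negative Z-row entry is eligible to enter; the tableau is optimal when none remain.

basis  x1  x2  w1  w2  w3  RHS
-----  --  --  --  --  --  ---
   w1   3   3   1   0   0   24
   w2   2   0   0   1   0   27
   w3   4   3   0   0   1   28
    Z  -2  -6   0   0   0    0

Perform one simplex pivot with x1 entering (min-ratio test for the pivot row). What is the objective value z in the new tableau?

Ratio test on column x1 — row 1: 24/3 = 8; row 2: 27/2 = 27/2; row 3: 28/4 = 7. Minimum is 7 at row 3 (w3 leaves); pivot element 4.
Pivot on row 3; the Z-row RHS becomes 0 − (-2)·7 = 14.

14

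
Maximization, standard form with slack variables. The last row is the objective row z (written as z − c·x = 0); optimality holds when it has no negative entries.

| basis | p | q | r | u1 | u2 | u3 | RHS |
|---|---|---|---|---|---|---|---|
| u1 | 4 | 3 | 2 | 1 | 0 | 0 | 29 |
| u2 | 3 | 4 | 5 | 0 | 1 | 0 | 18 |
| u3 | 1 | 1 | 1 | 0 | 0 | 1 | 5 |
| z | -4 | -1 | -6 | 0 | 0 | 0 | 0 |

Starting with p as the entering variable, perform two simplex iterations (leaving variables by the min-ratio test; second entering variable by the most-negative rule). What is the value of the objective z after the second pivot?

23

Ratio test on column p — row 1: 29/4 = 29/4; row 2: 18/3 = 6; row 3: 5/1 = 5. Minimum is 5 at row 3 (u3 leaves); pivot element 1.
Pivot on row 3; the z-row RHS becomes 0 − (-4)·5 = 20.
Next entering variable (most negative z-row entry -2): r.
Ratio test on column r — row 1: entry -2 ≤ 0; row 2: 3/2 = 3/2; row 3: 5/1 = 5. Minimum is 3/2 at row 2 (u2 leaves); pivot element 2.
After the second pivot the z-row RHS is 20 − (-2)·(3/2) = 23.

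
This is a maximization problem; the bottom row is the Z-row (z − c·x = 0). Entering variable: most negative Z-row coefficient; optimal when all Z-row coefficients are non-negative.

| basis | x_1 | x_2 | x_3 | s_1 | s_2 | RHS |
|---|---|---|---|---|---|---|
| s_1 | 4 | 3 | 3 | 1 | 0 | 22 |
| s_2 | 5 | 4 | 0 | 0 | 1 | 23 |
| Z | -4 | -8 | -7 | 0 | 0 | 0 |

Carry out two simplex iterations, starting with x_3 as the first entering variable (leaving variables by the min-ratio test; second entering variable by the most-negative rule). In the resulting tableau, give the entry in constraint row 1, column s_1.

Ratio test on column x_3 — row 1: 22/3 = 22/3; row 2: entry 0 ≤ 0. Minimum is 22/3 at row 1 (s_1 leaves); pivot element 3.
Divide row 1 by 3; eliminate column x_3 from the other rows.
Second iteration: most negative Z-row entry is -1 in column x_2, so x_2 enters.
Ratio test on column x_2 — row 1: (22/3)/1 = 22/3; row 2: 23/4 = 23/4. Minimum is 23/4 at row 2 (s_2 leaves); pivot element 4.
Divide row 2 by 4; eliminate column x_2 from the other rows.
After both pivots, the entry at constraint row 1, column s_1 is 1/3.

1/3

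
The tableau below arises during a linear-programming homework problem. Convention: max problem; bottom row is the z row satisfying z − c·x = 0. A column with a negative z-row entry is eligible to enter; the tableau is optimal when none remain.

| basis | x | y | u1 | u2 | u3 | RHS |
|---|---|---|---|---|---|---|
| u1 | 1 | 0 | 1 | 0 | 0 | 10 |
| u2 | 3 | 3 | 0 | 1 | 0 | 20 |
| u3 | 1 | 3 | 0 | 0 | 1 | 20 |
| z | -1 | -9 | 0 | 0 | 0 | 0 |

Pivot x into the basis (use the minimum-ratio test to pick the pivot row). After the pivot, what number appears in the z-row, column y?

Ratio test on column x — row 1: 10/1 = 10; row 2: 20/3 = 20/3; row 3: 20/1 = 20. Minimum is 20/3 at row 2 (u2 leaves); pivot element 3.
Divide row 2 by 3; eliminate column x from the other rows.
z-row update in column y: -9 − (-1)·1 = -8.

-8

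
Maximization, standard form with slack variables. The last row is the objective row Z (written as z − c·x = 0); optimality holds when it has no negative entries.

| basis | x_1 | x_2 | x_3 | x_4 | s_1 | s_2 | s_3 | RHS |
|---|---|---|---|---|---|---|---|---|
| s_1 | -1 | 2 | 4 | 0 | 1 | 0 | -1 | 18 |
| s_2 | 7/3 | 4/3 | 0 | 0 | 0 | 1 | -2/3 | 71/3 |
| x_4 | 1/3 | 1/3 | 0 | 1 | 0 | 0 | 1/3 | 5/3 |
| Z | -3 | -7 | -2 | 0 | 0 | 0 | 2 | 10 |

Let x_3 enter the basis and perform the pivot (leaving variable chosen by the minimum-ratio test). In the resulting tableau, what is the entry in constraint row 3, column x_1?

Ratio test on column x_3 — row 1: 18/4 = 9/2; row 2: entry 0 ≤ 0; row 3: entry 0 ≤ 0. Minimum is 9/2 at row 1 (s_1 leaves); pivot element 4.
Divide row 1 by 4; eliminate column x_3 from the other rows.
Row 3 update in column x_1: 1/3 − 0·(-1/4) = 1/3.

1/3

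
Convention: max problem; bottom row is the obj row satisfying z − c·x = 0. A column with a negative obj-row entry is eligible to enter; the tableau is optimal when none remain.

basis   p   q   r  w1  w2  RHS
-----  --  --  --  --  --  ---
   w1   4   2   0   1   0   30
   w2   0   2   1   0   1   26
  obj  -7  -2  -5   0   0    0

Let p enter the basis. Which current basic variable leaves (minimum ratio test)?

Column p entries and ratios — w1: 30/4 = 15/2; w2: 0 ≤ 0, skip.
Smallest ratio is 15/2 in the row of w1, so w1 leaves.

w1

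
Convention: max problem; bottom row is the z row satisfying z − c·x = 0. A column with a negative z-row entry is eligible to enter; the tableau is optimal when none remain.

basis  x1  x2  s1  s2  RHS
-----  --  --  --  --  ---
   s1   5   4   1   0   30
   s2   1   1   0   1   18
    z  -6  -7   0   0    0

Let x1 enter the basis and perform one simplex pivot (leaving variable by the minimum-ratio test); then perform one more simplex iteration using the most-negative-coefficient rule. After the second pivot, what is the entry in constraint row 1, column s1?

Ratio test on column x1 — row 1: 30/5 = 6; row 2: 18/1 = 18. Minimum is 6 at row 1 (s1 leaves); pivot element 5.
Divide row 1 by 5; eliminate column x1 from the other rows.
Second iteration: most negative z-row entry is -11/5 in column x2, so x2 enters.
Ratio test on column x2 — row 1: 6/(4/5) = 15/2; row 2: 12/(1/5) = 60. Minimum is 15/2 at row 1 (x1 leaves); pivot element 4/5.
Divide row 1 by 4/5; eliminate column x2 from the other rows.
After both pivots, the entry at constraint row 1, column s1 is 1/4.

1/4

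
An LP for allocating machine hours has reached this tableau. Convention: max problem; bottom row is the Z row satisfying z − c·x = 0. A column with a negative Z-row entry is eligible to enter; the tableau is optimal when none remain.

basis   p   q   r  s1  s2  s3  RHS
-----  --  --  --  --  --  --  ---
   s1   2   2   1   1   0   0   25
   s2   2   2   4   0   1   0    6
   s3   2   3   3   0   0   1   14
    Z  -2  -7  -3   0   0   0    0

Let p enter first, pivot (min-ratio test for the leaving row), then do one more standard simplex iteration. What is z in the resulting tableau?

Ratio test on column p — row 1: 25/2 = 25/2; row 2: 6/2 = 3; row 3: 14/2 = 7. Minimum is 3 at row 2 (s2 leaves); pivot element 2.
Pivot on row 2; the Z-row RHS becomes 0 − (-2)·3 = 6.
Next entering variable (most negative Z-row entry -5): q.
Ratio test on column q — row 1: entry 0 ≤ 0; row 2: 3/1 = 3; row 3: 8/1 = 8. Minimum is 3 at row 2 (p leaves); pivot element 1.
After the second pivot the Z-row RHS is 6 − (-5)·3 = 21.

21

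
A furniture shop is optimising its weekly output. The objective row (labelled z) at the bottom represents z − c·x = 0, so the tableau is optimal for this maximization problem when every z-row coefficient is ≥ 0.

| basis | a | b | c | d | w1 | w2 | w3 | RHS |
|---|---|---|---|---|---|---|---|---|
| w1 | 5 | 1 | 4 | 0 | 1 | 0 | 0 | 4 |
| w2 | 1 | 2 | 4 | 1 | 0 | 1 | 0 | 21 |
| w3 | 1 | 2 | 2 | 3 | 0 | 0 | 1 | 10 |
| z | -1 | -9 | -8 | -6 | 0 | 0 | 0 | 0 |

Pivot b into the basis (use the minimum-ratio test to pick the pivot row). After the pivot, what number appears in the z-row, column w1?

Ratio test on column b — row 1: 4/1 = 4; row 2: 21/2 = 21/2; row 3: 10/2 = 5. Minimum is 4 at row 1 (w1 leaves); pivot element 1.
Divide row 1 by 1; eliminate column b from the other rows.
z-row update in column w1: 0 − (-9)·1 = 9.

9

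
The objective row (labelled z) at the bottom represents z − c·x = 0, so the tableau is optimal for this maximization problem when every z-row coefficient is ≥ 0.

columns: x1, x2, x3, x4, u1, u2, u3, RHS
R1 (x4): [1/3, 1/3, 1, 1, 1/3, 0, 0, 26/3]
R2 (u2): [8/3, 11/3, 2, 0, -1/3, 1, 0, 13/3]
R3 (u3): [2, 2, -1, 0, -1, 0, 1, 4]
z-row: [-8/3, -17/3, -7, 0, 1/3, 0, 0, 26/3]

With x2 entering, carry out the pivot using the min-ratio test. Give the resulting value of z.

169/11

Ratio test on column x2 — row 1: (26/3)/(1/3) = 26; row 2: (13/3)/(11/3) = 13/11; row 3: 4/2 = 2. Minimum is 13/11 at row 2 (u2 leaves); pivot element 11/3.
Pivot on row 2; the z-row RHS becomes 26/3 − (-17/3)·(13/11) = 169/11.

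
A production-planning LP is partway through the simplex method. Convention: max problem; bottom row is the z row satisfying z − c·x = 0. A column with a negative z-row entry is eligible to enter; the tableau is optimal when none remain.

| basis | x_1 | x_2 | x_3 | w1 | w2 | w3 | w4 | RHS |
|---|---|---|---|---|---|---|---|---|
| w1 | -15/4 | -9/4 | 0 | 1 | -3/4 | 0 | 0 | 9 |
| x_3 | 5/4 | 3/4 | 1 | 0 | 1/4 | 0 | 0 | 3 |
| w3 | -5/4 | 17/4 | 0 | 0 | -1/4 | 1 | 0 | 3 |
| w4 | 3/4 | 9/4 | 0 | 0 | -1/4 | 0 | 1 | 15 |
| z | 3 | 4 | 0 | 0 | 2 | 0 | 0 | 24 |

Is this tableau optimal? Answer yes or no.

yes

Every z-row coefficient is ≥ 0, so the tableau is optimal.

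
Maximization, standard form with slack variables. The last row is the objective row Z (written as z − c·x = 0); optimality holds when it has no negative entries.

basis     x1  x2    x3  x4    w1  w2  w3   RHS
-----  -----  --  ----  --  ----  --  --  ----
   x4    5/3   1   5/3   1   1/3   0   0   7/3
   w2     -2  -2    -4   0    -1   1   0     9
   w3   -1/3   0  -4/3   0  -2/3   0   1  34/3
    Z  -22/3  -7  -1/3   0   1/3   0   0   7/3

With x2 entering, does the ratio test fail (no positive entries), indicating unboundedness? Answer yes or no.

no

Column x2 has positive entries in row(s) 1, so the ratio test bounds it — not unbounded.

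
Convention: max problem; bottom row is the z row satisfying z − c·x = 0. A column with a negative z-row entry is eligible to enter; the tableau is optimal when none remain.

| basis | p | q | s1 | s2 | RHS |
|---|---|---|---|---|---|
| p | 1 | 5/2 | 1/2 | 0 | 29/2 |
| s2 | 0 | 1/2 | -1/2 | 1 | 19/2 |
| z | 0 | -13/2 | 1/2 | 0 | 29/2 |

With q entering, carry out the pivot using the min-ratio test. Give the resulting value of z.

261/5

Ratio test on column q — row 1: (29/2)/(5/2) = 29/5; row 2: (19/2)/(1/2) = 19. Minimum is 29/5 at row 1 (p leaves); pivot element 5/2.
Pivot on row 1; the z-row RHS becomes 29/2 − (-13/2)·(29/5) = 261/5.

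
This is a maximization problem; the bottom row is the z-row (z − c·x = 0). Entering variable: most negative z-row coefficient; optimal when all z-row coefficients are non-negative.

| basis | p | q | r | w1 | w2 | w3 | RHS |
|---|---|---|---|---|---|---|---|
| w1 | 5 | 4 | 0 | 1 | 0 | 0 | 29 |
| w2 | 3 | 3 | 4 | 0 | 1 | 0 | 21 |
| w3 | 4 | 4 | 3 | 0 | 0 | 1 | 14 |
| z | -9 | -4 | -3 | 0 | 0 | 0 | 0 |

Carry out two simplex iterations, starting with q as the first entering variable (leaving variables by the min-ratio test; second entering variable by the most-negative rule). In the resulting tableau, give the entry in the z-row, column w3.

Ratio test on column q — row 1: 29/4 = 29/4; row 2: 21/3 = 7; row 3: 14/4 = 7/2. Minimum is 7/2 at row 3 (w3 leaves); pivot element 4.
Divide row 3 by 4; eliminate column q from the other rows.
Second iteration: most negative z-row entry is -5 in column p, so p enters.
Ratio test on column p — row 1: 15/1 = 15; row 2: entry 0 ≤ 0; row 3: (7/2)/1 = 7/2. Minimum is 7/2 at row 3 (q leaves); pivot element 1.
Divide row 3 by 1; eliminate column p from the other rows.
After both pivots, the entry at the z-row, column w3 is 9/4.

9/4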